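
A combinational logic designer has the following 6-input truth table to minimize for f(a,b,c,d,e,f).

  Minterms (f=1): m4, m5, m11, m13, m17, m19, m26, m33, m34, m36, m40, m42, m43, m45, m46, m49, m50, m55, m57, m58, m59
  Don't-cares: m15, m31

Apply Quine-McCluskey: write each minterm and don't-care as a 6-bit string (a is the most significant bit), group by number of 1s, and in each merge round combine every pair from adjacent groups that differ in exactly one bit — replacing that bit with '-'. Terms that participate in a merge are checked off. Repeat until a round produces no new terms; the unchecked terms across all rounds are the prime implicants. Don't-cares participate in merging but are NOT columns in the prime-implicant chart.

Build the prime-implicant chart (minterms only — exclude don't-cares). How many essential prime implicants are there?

9

[col 0] 000100*, 000101*, 001011*, 001101*, 001111*, 010001*, 010011*, 011010*, 011111*, 100001*, 100010*, 100100*, 101000*, 101010*, 101011*, 101101*, 101110*, 110001*, 110010*, 110111, 111001*, 111010*, 111011*
[col 1] -00100, -01011, -01101, -10001, -11010, 0-1111, 00-101, 00010-, 001-11, 0011-1, 0100-1, 1-0001, 1-0010*, 1-1010*, 1-1011*, 10-010*, 101-10, 1010-0, 10101-*, 11-001, 11-010*, 1110-1, 11101-*
[col 2] 1--010, 1-101-
Prime implicants: -00100, -01011, -01101, -10001, -11010, 0-1111, 00-101, 00010-, 001-11, 0011-1, 0100-1, 1--010, 1-0001, 1-101-, 101-10, 1010-0, 11-001, 110111, 1110-1
PI chart (minterm → PIs covering it):
  4 | -00100,00010-
  5 | 00-101,00010-
  11 | -01011,001-11
  13 | -01101,00-101,0011-1
  17 | -10001,0100-1
  19 | 0100-1  (sole → essential)
  26 | -11010  (sole → essential)
  33 | 1-0001  (sole → essential)
  34 | 1--010  (sole → essential)
  36 | -00100  (sole → essential)
  40 | 1010-0  (sole → essential)
  42 | 1--010,1-101-,101-10,1010-0
  43 | -01011,1-101-
  45 | -01101  (sole → essential)
  46 | 101-10  (sole → essential)
  49 | -10001,1-0001,11-001
  50 | 1--010  (sole → essential)
  55 | 110111  (sole → essential)
  57 | 11-001,1110-1
  58 | -11010,1--010,1-101-
  59 | 1-101-,1110-1
Essential prime implicants: -00100, -01101, -11010, 0100-1, 1--010, 1-0001, 101-10, 1010-0, 110111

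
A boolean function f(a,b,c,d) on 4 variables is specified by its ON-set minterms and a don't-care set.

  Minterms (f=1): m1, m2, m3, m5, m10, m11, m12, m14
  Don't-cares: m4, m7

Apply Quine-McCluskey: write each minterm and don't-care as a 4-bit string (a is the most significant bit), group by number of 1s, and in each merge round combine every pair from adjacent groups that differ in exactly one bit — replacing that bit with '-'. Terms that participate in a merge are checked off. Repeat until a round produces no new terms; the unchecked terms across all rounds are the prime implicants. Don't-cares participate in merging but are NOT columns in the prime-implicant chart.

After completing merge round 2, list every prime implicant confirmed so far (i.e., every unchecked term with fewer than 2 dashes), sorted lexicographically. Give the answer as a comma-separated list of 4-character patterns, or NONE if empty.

-100, 010-, 1-10, 11-0

size-2^0 implicants → 0001(✓)  0010(✓)  0011(✓)  0100(✓)  0101(✓)  0111(✓)  1010(✓)  1011(✓)  1100(✓)  1110(✓)
size-2^1 implicants → -010(✓)  -011(✓)  -100  0-01(✓)  0-11(✓)  00-1(✓)  001-(✓)  01-1(✓)  010-  1-10  101-(✓)  11-0
size-2^2 implicants → -01-  0--1
Unchecked terms (primes): -01-, -100, 0--1, 010-, 1-10, 11-0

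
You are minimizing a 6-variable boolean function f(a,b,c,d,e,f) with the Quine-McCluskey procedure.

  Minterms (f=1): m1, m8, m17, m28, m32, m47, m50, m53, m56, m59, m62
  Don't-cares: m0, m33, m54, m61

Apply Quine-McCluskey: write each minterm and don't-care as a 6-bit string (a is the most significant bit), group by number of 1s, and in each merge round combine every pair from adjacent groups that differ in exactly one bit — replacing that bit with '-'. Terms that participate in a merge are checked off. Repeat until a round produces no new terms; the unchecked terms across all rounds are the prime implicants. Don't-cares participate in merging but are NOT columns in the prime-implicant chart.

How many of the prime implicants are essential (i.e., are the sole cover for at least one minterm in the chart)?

10

size-2^0 implicants → 000000(✓)  000001(✓)  001000(✓)  010001(✓)  011100  100000(✓)  100001(✓)  101111  110010(✓)  110101(✓)  110110(✓)  111000  111011  111101(✓)  111110(✓)
size-2^1 implicants → -00000(✓)  -00001(✓)  0-0001  00-000  00000-(✓)  10000-(✓)  11-101  11-110  110-10
size-2^2 implicants → -0000-
Unchecked terms (primes): -0000-, 0-0001, 00-000, 011100, 101111, 11-101, 11-110, 110-10, 111000, 111011
Minterm coverage:
  m1 ⊆ -0000-,0-0001
  m8 ⊆ 00-000 [E]
  m17 ⊆ 0-0001 [E]
  m28 ⊆ 011100 [E]
  m32 ⊆ -0000- [E]
  m47 ⊆ 101111 [E]
  m50 ⊆ 110-10 [E]
  m53 ⊆ 11-101 [E]
  m56 ⊆ 111000 [E]
  m59 ⊆ 111011 [E]
  m62 ⊆ 11-110 [E]
E = {-0000-, 0-0001, 00-000, 011100, 101111, 11-101, 11-110, 110-10, 111000, 111011}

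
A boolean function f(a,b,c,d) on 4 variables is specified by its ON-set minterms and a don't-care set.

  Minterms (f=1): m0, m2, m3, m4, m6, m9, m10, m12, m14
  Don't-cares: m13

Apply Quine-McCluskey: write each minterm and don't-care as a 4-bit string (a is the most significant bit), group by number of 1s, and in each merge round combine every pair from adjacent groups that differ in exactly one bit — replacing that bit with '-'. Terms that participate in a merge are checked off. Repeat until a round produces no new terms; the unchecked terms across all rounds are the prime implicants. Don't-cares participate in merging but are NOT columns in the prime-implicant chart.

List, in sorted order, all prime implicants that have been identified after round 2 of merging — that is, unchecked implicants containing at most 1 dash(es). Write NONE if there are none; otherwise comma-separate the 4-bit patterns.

Round 0: 0000✓ 0010✓ 0011✓ 0100✓ 0110✓ 1001✓ 1010✓ 1100✓ 1101✓ 1110✓
Round 1: -010✓ -100✓ -110✓ 0-00✓ 0-10✓ 00-0✓ 001- 01-0✓ 1-01 1-10✓ 11-0✓ 110-
Round 2: --10 -1-0 0--0
PIs = {--10, -1-0, 0--0, 001-, 1-01, 110-}

001-, 1-01, 110-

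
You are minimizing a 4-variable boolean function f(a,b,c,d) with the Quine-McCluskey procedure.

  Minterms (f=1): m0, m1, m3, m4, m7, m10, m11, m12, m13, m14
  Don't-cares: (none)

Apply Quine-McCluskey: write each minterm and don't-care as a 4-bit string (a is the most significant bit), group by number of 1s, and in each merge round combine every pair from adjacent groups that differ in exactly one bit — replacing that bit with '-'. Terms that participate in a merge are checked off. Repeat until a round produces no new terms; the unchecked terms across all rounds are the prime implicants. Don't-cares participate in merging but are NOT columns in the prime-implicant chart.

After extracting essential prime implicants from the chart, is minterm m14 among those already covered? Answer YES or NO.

size-2^0 implicants → 0000(✓)  0001(✓)  0011(✓)  0100(✓)  0111(✓)  1010(✓)  1011(✓)  1100(✓)  1101(✓)  1110(✓)
size-2^1 implicants → -011  -100  0-00  0-11  00-1  000-  1-10  101-  11-0  110-
Unchecked terms (primes): -011, -100, 0-00, 0-11, 00-1, 000-, 1-10, 101-, 11-0, 110-
Minterm coverage:
  m0 ⊆ 0-00,000-
  m1 ⊆ 00-1,000-
  m3 ⊆ -011,0-11,00-1
  m4 ⊆ -100,0-00
  m7 ⊆ 0-11 [E]
  m10 ⊆ 1-10,101-
  m11 ⊆ -011,101-
  m12 ⊆ -100,11-0,110-
  m13 ⊆ 110- [E]
  m14 ⊆ 1-10,11-0
E = {0-11, 110-}

NO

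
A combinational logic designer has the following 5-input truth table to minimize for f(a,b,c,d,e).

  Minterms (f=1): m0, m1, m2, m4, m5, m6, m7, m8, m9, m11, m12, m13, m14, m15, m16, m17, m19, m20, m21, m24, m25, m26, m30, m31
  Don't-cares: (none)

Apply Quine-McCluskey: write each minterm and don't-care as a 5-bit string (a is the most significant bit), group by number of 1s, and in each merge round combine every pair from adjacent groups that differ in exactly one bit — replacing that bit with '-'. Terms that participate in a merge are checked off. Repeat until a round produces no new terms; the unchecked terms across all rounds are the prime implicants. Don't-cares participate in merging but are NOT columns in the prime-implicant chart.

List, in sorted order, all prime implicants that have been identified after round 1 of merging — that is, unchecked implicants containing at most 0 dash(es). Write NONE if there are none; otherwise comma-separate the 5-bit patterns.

[col 0] 00000*, 00001*, 00010*, 00100*, 00101*, 00110*, 00111*, 01000*, 01001*, 01011*, 01100*, 01101*, 01110*, 01111*, 10000*, 10001*, 10011*, 10100*, 10101*, 11000*, 11001*, 11010*, 11110*, 11111*
[col 1] -0000*, -0001*, -0100*, -0101*, -1000*, -1001*, -1110*, -1111*, 0-000*, 0-001*, 0-100*, 0-101*, 0-110*, 0-111*, 00-00*, 00-01*, 00-10*, 000-0*, 0000-*, 001-0*, 001-1*, 0010-*, 0011-*, 01-00*, 01-01*, 01-11*, 010-1*, 0100-*, 011-0*, 011-1*, 0110-*, 0111-*, 1-000*, 1-001*, 10-00*, 10-01*, 100-1, 1000-*, 1010-*, 11-10, 110-0, 1100-*, 1111-*
[col 2] --000*, --001*, -0-00*, -0-01*, -000-*, -010-*, -100-*, -111-, 0--00*, 0--01*, 0-00-*, 0-1-0*, 0-1-1*, 0-10-*, 0-11-*, 00--0, 00-0-*, 001--*, 01--1, 01-0-*, 011--*, 1-00-*, 10-0-*
[col 3] --00-, -0-0-, 0--0-, 0-1--
Prime implicants: --00-, -0-0-, -111-, 0--0-, 0-1--, 00--0, 01--1, 100-1, 11-10, 110-0

NONE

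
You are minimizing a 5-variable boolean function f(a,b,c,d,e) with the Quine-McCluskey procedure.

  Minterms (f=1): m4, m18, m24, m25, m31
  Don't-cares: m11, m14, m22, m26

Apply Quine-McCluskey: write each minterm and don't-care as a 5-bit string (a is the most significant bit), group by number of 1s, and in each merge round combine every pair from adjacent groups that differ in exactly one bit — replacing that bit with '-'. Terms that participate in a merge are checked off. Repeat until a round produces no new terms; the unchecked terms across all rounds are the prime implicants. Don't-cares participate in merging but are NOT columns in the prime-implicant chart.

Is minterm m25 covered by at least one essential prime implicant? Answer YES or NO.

YES

size-2^0 implicants → 00100  01011  01110  10010(✓)  10110(✓)  11000(✓)  11001(✓)  11010(✓)  11111
size-2^1 implicants → 1-010  10-10  110-0  1100-
Unchecked terms (primes): 00100, 01011, 01110, 1-010, 10-10, 110-0, 1100-, 11111
Minterm coverage:
  m4 ⊆ 00100 [E]
  m18 ⊆ 1-010,10-10
  m24 ⊆ 110-0,1100-
  m25 ⊆ 1100- [E]
  m31 ⊆ 11111 [E]
E = {00100, 1100-, 11111}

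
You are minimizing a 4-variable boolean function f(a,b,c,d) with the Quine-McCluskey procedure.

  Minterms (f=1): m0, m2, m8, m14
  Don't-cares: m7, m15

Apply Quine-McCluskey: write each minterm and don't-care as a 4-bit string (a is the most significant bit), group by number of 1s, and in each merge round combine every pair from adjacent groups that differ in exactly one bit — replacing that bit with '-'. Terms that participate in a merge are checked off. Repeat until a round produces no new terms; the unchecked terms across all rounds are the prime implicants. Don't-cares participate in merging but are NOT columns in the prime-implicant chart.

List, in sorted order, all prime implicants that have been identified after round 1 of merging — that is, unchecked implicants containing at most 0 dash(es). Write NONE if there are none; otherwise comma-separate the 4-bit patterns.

size-2^0 implicants → 0000(✓)  0010(✓)  0111(✓)  1000(✓)  1110(✓)  1111(✓)
size-2^1 implicants → -000  -111  00-0  111-
Unchecked terms (primes): -000, -111, 00-0, 111-

NONE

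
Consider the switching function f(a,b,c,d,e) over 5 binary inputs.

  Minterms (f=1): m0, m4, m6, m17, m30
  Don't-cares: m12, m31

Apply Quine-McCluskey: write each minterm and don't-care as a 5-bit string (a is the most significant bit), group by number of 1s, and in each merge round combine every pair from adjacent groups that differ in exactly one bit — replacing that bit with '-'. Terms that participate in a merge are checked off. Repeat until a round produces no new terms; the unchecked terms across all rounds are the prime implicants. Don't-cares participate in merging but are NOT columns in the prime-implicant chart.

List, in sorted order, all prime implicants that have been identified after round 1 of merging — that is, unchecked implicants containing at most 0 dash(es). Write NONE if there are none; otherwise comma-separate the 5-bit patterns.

10001

size-2^0 implicants → 00000(✓)  00100(✓)  00110(✓)  01100(✓)  10001  11110(✓)  11111(✓)
size-2^1 implicants → 0-100  00-00  001-0  1111-
Unchecked terms (primes): 0-100, 00-00, 001-0, 10001, 1111-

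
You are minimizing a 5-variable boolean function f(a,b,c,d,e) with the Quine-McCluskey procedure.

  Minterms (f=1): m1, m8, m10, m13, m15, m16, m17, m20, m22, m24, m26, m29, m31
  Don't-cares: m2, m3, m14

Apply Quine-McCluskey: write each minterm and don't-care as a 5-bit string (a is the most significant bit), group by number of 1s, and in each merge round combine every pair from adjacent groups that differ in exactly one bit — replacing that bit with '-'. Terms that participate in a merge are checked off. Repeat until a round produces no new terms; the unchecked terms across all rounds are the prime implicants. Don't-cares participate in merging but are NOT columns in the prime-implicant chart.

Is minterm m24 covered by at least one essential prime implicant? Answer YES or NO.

size-2^0 implicants → 00001(✓)  00010(✓)  00011(✓)  01000(✓)  01010(✓)  01101(✓)  01110(✓)  01111(✓)  10000(✓)  10001(✓)  10100(✓)  10110(✓)  11000(✓)  11010(✓)  11101(✓)  11111(✓)
size-2^1 implicants → -0001  -1000(✓)  -1010(✓)  -1101(✓)  -1111(✓)  0-010  000-1  0001-  01-10  010-0(✓)  011-1(✓)  0111-  1-000  10-00  1000-  101-0  110-0(✓)  111-1(✓)
size-2^2 implicants → -10-0  -11-1
Unchecked terms (primes): -0001, -10-0, -11-1, 0-010, 000-1, 0001-, 01-10, 0111-, 1-000, 10-00, 1000-, 101-0
Minterm coverage:
  m1 ⊆ -0001,000-1
  m8 ⊆ -10-0 [E]
  m10 ⊆ -10-0,0-010,01-10
  m13 ⊆ -11-1 [E]
  m15 ⊆ -11-1,0111-
  m16 ⊆ 1-000,10-00,1000-
  m17 ⊆ -0001,1000-
  m20 ⊆ 10-00,101-0
  m22 ⊆ 101-0 [E]
  m24 ⊆ -10-0,1-000
  m26 ⊆ -10-0 [E]
  m29 ⊆ -11-1 [E]
  m31 ⊆ -11-1 [E]
E = {-10-0, -11-1, 101-0}

YES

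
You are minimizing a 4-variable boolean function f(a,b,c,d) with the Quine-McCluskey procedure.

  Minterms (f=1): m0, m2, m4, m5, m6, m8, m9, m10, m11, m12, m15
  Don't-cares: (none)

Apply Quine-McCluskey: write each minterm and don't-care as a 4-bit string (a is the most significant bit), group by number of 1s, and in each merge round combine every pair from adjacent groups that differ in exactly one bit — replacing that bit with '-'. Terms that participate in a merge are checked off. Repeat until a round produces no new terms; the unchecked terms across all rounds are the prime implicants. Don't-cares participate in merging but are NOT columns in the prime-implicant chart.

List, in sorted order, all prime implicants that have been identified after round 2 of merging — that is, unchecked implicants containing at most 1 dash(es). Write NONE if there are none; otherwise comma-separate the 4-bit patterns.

size-2^0 implicants → 0000(✓)  0010(✓)  0100(✓)  0101(✓)  0110(✓)  1000(✓)  1001(✓)  1010(✓)  1011(✓)  1100(✓)  1111(✓)
size-2^1 implicants → -000(✓)  -010(✓)  -100(✓)  0-00(✓)  0-10(✓)  00-0(✓)  01-0(✓)  010-  1-00(✓)  1-11  10-0(✓)  10-1(✓)  100-(✓)  101-(✓)
size-2^2 implicants → --00  -0-0  0--0  10--
Unchecked terms (primes): --00, -0-0, 0--0, 010-, 1-11, 10--

010-, 1-11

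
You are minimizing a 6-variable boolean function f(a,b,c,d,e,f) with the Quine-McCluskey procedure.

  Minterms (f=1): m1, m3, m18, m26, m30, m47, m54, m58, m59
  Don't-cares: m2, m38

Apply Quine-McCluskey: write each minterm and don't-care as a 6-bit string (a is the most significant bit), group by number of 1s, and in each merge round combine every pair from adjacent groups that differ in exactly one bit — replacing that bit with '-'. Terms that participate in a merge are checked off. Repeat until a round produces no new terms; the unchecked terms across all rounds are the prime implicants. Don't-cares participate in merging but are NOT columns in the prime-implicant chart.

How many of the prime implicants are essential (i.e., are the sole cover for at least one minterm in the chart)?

Round 0: 000001✓ 000010✓ 000011✓ 010010✓ 011010✓ 011110✓ 100110✓ 101111 110110✓ 111010✓ 111011✓
Round 1: -11010 0-0010 0000-1 00001- 01-010 011-10 1-0110 11101-
PIs = {-11010, 0-0010, 0000-1, 00001-, 01-010, 011-10, 1-0110, 101111, 11101-}
Coverage chart:
  m1: 0000-1 ←essential
  m3: 0000-1,00001-
  m18: 0-0010,01-010
  m26: -11010,01-010,011-10
  m30: 011-10 ←essential
  m47: 101111 ←essential
  m54: 1-0110 ←essential
  m58: -11010,11101-
  m59: 11101- ←essential
Essential: 0000-1, 011-10, 1-0110, 101111, 11101-

5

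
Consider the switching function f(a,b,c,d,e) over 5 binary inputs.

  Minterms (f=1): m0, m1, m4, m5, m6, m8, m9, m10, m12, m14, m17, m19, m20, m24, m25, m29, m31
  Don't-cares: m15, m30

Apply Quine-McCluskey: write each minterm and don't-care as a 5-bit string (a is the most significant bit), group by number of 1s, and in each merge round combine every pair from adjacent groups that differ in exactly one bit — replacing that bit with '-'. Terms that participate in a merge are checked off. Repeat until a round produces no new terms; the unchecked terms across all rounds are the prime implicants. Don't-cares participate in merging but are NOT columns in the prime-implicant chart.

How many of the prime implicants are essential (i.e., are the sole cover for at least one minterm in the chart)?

size-2^0 implicants → 00000(✓)  00001(✓)  00100(✓)  00101(✓)  00110(✓)  01000(✓)  01001(✓)  01010(✓)  01100(✓)  01110(✓)  01111(✓)  10001(✓)  10011(✓)  10100(✓)  11000(✓)  11001(✓)  11101(✓)  11110(✓)  11111(✓)
size-2^1 implicants → -0001(✓)  -0100  -1000(✓)  -1001(✓)  -1110(✓)  -1111(✓)  0-000(✓)  0-001(✓)  0-100(✓)  0-110(✓)  00-00(✓)  00-01(✓)  0000-(✓)  001-0(✓)  0010-(✓)  01-00(✓)  01-10(✓)  010-0(✓)  0100-(✓)  011-0(✓)  0111-(✓)  1-001(✓)  100-1  11-01  1100-(✓)  111-1  1111-(✓)
size-2^2 implicants → --001  -100-  -111-  0--00  0-00-  0-1-0  00-0-  01--0
Unchecked terms (primes): --001, -0100, -100-, -111-, 0--00, 0-00-, 0-1-0, 00-0-, 01--0, 100-1, 11-01, 111-1
Minterm coverage:
  m0 ⊆ 0--00,0-00-,00-0-
  m1 ⊆ --001,0-00-,00-0-
  m4 ⊆ -0100,0--00,0-1-0,00-0-
  m5 ⊆ 00-0- [E]
  m6 ⊆ 0-1-0 [E]
  m8 ⊆ -100-,0--00,0-00-,01--0
  m9 ⊆ --001,-100-,0-00-
  m10 ⊆ 01--0 [E]
  m12 ⊆ 0--00,0-1-0,01--0
  m14 ⊆ -111-,0-1-0,01--0
  m17 ⊆ --001,100-1
  m19 ⊆ 100-1 [E]
  m20 ⊆ -0100 [E]
  m24 ⊆ -100- [E]
  m25 ⊆ --001,-100-,11-01
  m29 ⊆ 11-01,111-1
  m31 ⊆ -111-,111-1
E = {-0100, -100-, 0-1-0, 00-0-, 01--0, 100-1}

6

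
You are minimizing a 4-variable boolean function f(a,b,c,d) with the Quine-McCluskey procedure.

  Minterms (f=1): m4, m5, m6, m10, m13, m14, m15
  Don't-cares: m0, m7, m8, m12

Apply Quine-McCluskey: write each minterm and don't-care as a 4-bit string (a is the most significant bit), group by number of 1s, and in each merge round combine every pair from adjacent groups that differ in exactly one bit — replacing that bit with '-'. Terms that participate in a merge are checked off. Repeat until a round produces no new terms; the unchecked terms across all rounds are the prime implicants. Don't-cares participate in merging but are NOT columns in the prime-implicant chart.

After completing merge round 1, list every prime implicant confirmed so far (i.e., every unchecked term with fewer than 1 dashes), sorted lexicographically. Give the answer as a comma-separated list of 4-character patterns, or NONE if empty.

Round 0: 0000✓ 0100✓ 0101✓ 0110✓ 0111✓ 1000✓ 1010✓ 1100✓ 1101✓ 1110✓ 1111✓
Round 1: -000✓ -100✓ -101✓ -110✓ -111✓ 0-00✓ 01-0✓ 01-1✓ 010-✓ 011-✓ 1-00✓ 1-10✓ 10-0✓ 11-0✓ 11-1✓ 110-✓ 111-✓
Round 2: --00 -1-0✓ -1-1✓ -10-✓ -11-✓ 01--✓ 1--0 11--✓
Round 3: -1--
PIs = {--00, -1--, 1--0}

NONE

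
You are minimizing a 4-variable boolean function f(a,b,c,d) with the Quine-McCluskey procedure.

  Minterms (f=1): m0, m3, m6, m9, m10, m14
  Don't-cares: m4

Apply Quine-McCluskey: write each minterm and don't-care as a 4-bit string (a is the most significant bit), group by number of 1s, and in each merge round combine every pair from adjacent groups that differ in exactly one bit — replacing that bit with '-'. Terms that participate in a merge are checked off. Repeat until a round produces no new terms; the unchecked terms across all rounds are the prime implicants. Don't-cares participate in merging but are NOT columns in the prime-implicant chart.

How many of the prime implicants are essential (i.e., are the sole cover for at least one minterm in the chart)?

[col 0] 0000*, 0011, 0100*, 0110*, 1001, 1010*, 1110*
[col 1] -110, 0-00, 01-0, 1-10
Prime implicants: -110, 0-00, 0011, 01-0, 1-10, 1001
PI chart (minterm → PIs covering it):
  0 | 0-00  (sole → essential)
  3 | 0011  (sole → essential)
  6 | -110,01-0
  9 | 1001  (sole → essential)
  10 | 1-10  (sole → essential)
  14 | -110,1-10
Essential prime implicants: 0-00, 0011, 1-10, 1001

4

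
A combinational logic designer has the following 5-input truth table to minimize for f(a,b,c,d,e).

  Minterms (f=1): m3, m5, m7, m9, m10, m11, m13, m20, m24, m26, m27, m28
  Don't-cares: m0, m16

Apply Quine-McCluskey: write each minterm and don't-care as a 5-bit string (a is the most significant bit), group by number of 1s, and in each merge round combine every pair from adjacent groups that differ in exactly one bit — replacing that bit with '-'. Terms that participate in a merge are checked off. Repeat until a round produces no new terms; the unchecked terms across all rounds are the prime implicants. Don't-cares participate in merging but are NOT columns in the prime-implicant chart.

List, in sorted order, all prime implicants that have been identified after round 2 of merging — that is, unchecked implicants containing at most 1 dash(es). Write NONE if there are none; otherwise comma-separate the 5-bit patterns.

-0000, 0-011, 0-101, 00-11, 001-1, 01-01, 010-1, 110-0

Round 0: 00000✓ 00011✓ 00101✓ 00111✓ 01001✓ 01010✓ 01011✓ 01101✓ 10000✓ 10100✓ 11000✓ 11010✓ 11011✓ 11100✓
Round 1: -0000 -1010✓ -1011✓ 0-011 0-101 00-11 001-1 01-01 010-1 0101-✓ 1-000✓ 1-100✓ 10-00✓ 11-00✓ 110-0 1101-✓
Round 2: -101- 1--00
PIs = {-0000, -101-, 0-011, 0-101, 00-11, 001-1, 01-01, 010-1, 1--00, 110-0}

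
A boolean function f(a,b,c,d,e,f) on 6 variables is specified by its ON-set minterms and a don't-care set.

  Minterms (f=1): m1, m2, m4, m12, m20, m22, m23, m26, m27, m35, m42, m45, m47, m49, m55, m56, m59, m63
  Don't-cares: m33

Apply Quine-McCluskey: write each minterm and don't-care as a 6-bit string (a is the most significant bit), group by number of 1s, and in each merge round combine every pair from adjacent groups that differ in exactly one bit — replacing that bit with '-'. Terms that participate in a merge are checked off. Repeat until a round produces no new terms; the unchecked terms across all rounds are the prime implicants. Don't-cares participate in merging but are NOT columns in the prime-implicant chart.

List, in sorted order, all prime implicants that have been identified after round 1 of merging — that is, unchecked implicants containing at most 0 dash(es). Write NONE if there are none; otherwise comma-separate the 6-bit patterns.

[col 0] 000001*, 000010, 000100*, 001100*, 010100*, 010110*, 010111*, 011010*, 011011*, 100001*, 100011*, 101010, 101101*, 101111*, 110001*, 110111*, 111000, 111011*, 111111*
[col 1] -00001, -10111, -11011, 0-0100, 00-100, 0101-0, 01011-, 01101-, 1-0001, 1-1111, 1000-1, 1011-1, 11-111, 111-11
Prime implicants: -00001, -10111, -11011, 0-0100, 00-100, 000010, 0101-0, 01011-, 01101-, 1-0001, 1-1111, 1000-1, 101010, 1011-1, 11-111, 111-11, 111000

000010, 101010, 111000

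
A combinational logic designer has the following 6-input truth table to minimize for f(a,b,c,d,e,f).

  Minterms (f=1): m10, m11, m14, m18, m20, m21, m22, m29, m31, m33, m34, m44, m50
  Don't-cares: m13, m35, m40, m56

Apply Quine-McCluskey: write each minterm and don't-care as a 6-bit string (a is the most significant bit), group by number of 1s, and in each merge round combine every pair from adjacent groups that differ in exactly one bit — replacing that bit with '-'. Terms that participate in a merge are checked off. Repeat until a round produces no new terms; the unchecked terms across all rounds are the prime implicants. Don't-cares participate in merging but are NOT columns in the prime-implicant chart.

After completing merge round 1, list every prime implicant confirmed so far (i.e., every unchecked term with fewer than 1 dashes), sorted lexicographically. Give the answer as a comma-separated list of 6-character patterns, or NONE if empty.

[col 0] 001010*, 001011*, 001101*, 001110*, 010010*, 010100*, 010101*, 010110*, 011101*, 011111*, 100001*, 100010*, 100011*, 101000*, 101100*, 110010*, 111000*
[col 1] -10010, 0-1101, 001-10, 00101-, 01-101, 010-10, 0101-0, 01010-, 0111-1, 1-0010, 1-1000, 1000-1, 10001-, 101-00
Prime implicants: -10010, 0-1101, 001-10, 00101-, 01-101, 010-10, 0101-0, 01010-, 0111-1, 1-0010, 1-1000, 1000-1, 10001-, 101-00

NONE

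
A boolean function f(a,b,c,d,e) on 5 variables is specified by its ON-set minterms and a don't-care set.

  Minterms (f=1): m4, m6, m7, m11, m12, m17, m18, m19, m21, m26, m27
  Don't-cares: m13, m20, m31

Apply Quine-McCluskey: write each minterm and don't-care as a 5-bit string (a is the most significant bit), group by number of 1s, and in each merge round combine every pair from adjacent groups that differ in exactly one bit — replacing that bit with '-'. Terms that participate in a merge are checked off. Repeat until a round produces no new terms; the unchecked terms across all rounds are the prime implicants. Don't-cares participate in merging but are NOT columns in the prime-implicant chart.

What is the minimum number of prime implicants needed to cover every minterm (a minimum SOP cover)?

5

[col 0] 00100*, 00110*, 00111*, 01011*, 01100*, 01101*, 10001*, 10010*, 10011*, 10100*, 10101*, 11010*, 11011*, 11111*
[col 1] -0100, -1011, 0-100, 001-0, 0011-, 0110-, 1-010*, 1-011*, 10-01, 100-1, 1001-*, 1010-, 11-11, 1101-*
[col 2] 1-01-
Prime implicants: -0100, -1011, 0-100, 001-0, 0011-, 0110-, 1-01-, 10-01, 100-1, 1010-, 11-11
PI chart (minterm → PIs covering it):
  4 | -0100,0-100,001-0
  6 | 001-0,0011-
  7 | 0011-  (sole → essential)
  11 | -1011  (sole → essential)
  12 | 0-100,0110-
  17 | 10-01,100-1
  18 | 1-01-  (sole → essential)
  19 | 1-01-,100-1
  21 | 10-01,1010-
  26 | 1-01-  (sole → essential)
  27 | -1011,1-01-,11-11
Essential prime implicants: -1011, 0011-, 1-01-
Petrick residual → 0-100, 10-01
Minimum SOP uses 5 PIs: bc'de + a'cd'e' + a'b'cd + ac'd + ab'd'e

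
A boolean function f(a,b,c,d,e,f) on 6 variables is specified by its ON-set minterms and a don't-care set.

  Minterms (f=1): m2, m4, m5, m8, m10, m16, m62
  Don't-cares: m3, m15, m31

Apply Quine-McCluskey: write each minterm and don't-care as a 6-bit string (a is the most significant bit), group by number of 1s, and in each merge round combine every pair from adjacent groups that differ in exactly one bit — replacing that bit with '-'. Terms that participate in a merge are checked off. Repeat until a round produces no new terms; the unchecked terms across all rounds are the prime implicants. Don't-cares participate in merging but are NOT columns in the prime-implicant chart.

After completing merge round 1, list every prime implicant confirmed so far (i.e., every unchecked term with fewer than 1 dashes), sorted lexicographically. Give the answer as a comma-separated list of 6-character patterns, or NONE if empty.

010000, 111110

Round 0: 000010✓ 000011✓ 000100✓ 000101✓ 001000✓ 001010✓ 001111✓ 010000 011111✓ 111110
Round 1: 0-1111 00-010 00001- 00010- 0010-0
PIs = {0-1111, 00-010, 00001-, 00010-, 0010-0, 010000, 111110}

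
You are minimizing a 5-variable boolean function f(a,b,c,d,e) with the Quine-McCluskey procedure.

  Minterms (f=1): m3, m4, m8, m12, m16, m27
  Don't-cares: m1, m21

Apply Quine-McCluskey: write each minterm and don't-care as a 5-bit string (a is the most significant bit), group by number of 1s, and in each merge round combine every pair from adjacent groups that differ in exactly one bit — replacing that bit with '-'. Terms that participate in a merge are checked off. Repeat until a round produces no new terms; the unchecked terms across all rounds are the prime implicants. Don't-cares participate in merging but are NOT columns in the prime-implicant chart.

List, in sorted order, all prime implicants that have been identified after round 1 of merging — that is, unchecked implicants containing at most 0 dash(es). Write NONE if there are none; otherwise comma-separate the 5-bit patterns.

size-2^0 implicants → 00001(✓)  00011(✓)  00100(✓)  01000(✓)  01100(✓)  10000  10101  11011
size-2^1 implicants → 0-100  000-1  01-00
Unchecked terms (primes): 0-100, 000-1, 01-00, 10000, 10101, 11011

10000, 10101, 11011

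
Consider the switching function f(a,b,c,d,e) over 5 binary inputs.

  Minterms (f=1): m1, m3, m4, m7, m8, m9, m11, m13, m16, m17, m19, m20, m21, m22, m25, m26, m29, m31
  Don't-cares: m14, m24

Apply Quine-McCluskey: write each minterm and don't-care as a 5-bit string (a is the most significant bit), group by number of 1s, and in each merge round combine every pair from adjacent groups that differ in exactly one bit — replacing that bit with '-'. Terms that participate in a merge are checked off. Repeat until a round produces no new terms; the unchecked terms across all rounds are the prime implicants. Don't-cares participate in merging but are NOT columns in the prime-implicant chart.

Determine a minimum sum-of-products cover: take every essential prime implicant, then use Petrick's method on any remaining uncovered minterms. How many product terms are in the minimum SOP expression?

10

[col 0] 00001*, 00011*, 00100*, 00111*, 01000*, 01001*, 01011*, 01101*, 01110, 10000*, 10001*, 10011*, 10100*, 10101*, 10110*, 11000*, 11001*, 11010*, 11101*, 11111*
[col 1] -0001*, -0011*, -0100, -1000*, -1001*, -1101*, 0-001*, 0-011*, 00-11, 000-1*, 01-01*, 010-1*, 0100-*, 1-000*, 1-001*, 1-101*, 10-00*, 10-01*, 100-1*, 1000-*, 101-0, 1010-*, 11-01*, 110-0, 1100-*, 111-1
[col 2] --001, -00-1, -1-01, -100-, 0-0-1, 1--01, 1-00-, 10-0-
Prime implicants: --001, -00-1, -0100, -1-01, -100-, 0-0-1, 00-11, 01110, 1--01, 1-00-, 10-0-, 101-0, 110-0, 111-1
PI chart (minterm → PIs covering it):
  1 | --001,-00-1,0-0-1
  3 | -00-1,0-0-1,00-11
  4 | -0100  (sole → essential)
  7 | 00-11  (sole → essential)
  8 | -100-  (sole → essential)
  9 | --001,-1-01,-100-,0-0-1
  11 | 0-0-1  (sole → essential)
  13 | -1-01  (sole → essential)
  16 | 1-00-,10-0-
  17 | --001,-00-1,1--01,1-00-,10-0-
  19 | -00-1  (sole → essential)
  20 | -0100,10-0-,101-0
  21 | 1--01,10-0-
  22 | 101-0  (sole → essential)
  25 | --001,-1-01,-100-,1--01,1-00-
  26 | 110-0  (sole → essential)
  29 | -1-01,1--01,111-1
  31 | 111-1  (sole → essential)
Essential prime implicants: -00-1, -0100, -1-01, -100-, 0-0-1, 00-11, 101-0, 110-0, 111-1
Petrick residual → 10-0-
Minimum SOP uses 10 PIs: b'c'e + b'cd'e' + bd'e + bc'd' + a'c'e + a'b'de + ab'd' + ab'ce' + abc'e' + abce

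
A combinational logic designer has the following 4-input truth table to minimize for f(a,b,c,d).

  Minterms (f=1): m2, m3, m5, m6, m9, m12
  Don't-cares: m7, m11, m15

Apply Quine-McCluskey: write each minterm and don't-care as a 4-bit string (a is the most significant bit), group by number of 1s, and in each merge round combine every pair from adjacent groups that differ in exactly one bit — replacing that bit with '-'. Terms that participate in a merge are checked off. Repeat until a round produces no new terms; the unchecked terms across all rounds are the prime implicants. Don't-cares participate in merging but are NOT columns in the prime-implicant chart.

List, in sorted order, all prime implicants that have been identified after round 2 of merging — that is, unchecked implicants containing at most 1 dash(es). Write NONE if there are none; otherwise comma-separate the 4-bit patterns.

[col 0] 0010*, 0011*, 0101*, 0110*, 0111*, 1001*, 1011*, 1100, 1111*
[col 1] -011*, -111*, 0-10*, 0-11*, 001-*, 01-1, 011-*, 1-11*, 10-1
[col 2] --11, 0-1-
Prime implicants: --11, 0-1-, 01-1, 10-1, 1100

01-1, 10-1, 1100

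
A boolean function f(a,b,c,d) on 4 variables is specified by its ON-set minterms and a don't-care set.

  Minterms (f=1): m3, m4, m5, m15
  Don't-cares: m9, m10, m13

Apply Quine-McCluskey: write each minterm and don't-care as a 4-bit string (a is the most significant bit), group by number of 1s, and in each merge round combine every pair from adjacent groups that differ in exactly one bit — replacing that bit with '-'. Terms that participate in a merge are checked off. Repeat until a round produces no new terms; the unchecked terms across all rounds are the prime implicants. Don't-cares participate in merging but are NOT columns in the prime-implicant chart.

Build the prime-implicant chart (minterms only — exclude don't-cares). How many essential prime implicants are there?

3

size-2^0 implicants → 0011  0100(✓)  0101(✓)  1001(✓)  1010  1101(✓)  1111(✓)
size-2^1 implicants → -101  010-  1-01  11-1
Unchecked terms (primes): -101, 0011, 010-, 1-01, 1010, 11-1
Minterm coverage:
  m3 ⊆ 0011 [E]
  m4 ⊆ 010- [E]
  m5 ⊆ -101,010-
  m15 ⊆ 11-1 [E]
E = {0011, 010-, 11-1}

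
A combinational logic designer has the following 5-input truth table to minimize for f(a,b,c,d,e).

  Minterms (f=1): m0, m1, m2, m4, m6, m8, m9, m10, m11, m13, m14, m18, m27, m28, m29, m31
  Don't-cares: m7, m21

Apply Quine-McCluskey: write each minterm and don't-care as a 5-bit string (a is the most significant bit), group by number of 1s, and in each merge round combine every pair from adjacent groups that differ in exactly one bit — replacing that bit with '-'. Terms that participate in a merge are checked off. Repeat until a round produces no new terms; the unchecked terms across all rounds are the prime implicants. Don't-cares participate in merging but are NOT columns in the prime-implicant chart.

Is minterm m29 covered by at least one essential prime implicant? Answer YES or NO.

YES

size-2^0 implicants → 00000(✓)  00001(✓)  00010(✓)  00100(✓)  00110(✓)  00111(✓)  01000(✓)  01001(✓)  01010(✓)  01011(✓)  01101(✓)  01110(✓)  10010(✓)  10101(✓)  11011(✓)  11100(✓)  11101(✓)  11111(✓)
size-2^1 implicants → -0010  -1011  -1101  0-000(✓)  0-001(✓)  0-010(✓)  0-110(✓)  00-00(✓)  00-10(✓)  000-0(✓)  0000-(✓)  001-0(✓)  0011-  01-01  01-10(✓)  010-0(✓)  010-1(✓)  0100-(✓)  0101-(✓)  1-101  11-11  111-1  1110-
size-2^2 implicants → 0--10  0-0-0  0-00-  00--0  010--
Unchecked terms (primes): -0010, -1011, -1101, 0--10, 0-0-0, 0-00-, 00--0, 0011-, 01-01, 010--, 1-101, 11-11, 111-1, 1110-
Minterm coverage:
  m0 ⊆ 0-0-0,0-00-,00--0
  m1 ⊆ 0-00- [E]
  m2 ⊆ -0010,0--10,0-0-0,00--0
  m4 ⊆ 00--0 [E]
  m6 ⊆ 0--10,00--0,0011-
  m8 ⊆ 0-0-0,0-00-,010--
  m9 ⊆ 0-00-,01-01,010--
  m10 ⊆ 0--10,0-0-0,010--
  m11 ⊆ -1011,010--
  m13 ⊆ -1101,01-01
  m14 ⊆ 0--10 [E]
  m18 ⊆ -0010 [E]
  m27 ⊆ -1011,11-11
  m28 ⊆ 1110- [E]
  m29 ⊆ -1101,1-101,111-1,1110-
  m31 ⊆ 11-11,111-1
E = {-0010, 0--10, 0-00-, 00--0, 1110-}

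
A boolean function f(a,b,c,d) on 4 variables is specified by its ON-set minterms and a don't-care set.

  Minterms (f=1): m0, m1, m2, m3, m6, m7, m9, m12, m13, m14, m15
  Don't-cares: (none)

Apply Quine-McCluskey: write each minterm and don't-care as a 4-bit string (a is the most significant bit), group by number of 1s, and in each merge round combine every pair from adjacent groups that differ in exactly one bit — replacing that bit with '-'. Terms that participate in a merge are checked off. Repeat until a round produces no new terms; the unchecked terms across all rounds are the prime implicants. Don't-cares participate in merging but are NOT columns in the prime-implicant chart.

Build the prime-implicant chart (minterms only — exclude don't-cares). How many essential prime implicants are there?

2

Round 0: 0000✓ 0001✓ 0010✓ 0011✓ 0110✓ 0111✓ 1001✓ 1100✓ 1101✓ 1110✓ 1111✓
Round 1: -001 -110✓ -111✓ 0-10✓ 0-11✓ 00-0✓ 00-1✓ 000-✓ 001-✓ 011-✓ 1-01 11-0✓ 11-1✓ 110-✓ 111-✓
Round 2: -11- 0-1- 00-- 11--
PIs = {-001, -11-, 0-1-, 00--, 1-01, 11--}
Coverage chart:
  m0: 00-- ←essential
  m1: -001,00--
  m2: 0-1-,00--
  m3: 0-1-,00--
  m6: -11-,0-1-
  m7: -11-,0-1-
  m9: -001,1-01
  m12: 11-- ←essential
  m13: 1-01,11--
  m14: -11-,11--
  m15: -11-,11--
Essential: 00--, 11--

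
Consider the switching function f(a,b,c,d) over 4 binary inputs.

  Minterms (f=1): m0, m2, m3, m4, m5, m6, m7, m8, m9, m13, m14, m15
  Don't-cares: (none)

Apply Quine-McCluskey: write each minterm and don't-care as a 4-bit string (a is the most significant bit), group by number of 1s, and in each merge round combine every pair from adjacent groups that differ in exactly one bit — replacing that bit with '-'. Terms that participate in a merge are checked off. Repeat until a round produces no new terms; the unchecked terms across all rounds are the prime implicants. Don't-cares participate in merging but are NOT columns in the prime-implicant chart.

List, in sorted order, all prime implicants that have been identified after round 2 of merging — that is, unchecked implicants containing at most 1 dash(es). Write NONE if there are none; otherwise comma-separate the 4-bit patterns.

-000, 1-01, 100-

size-2^0 implicants → 0000(✓)  0010(✓)  0011(✓)  0100(✓)  0101(✓)  0110(✓)  0111(✓)  1000(✓)  1001(✓)  1101(✓)  1110(✓)  1111(✓)
size-2^1 implicants → -000  -101(✓)  -110(✓)  -111(✓)  0-00(✓)  0-10(✓)  0-11(✓)  00-0(✓)  001-(✓)  01-0(✓)  01-1(✓)  010-(✓)  011-(✓)  1-01  100-  11-1(✓)  111-(✓)
size-2^2 implicants → -1-1  -11-  0--0  0-1-  01--
Unchecked terms (primes): -000, -1-1, -11-, 0--0, 0-1-, 01--, 1-01, 100-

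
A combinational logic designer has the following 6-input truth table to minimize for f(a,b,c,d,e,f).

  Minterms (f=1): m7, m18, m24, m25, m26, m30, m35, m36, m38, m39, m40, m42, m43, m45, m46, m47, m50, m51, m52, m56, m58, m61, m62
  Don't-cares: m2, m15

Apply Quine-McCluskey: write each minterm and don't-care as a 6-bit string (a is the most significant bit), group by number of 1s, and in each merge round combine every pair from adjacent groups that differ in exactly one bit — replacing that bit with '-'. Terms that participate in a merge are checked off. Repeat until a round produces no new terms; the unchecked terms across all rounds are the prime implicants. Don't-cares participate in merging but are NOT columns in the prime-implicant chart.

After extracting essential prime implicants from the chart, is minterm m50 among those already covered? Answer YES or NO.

Round 0: 000010✓ 000111✓ 001111✓ 010010✓ 011000✓ 011001✓ 011010✓ 011110✓ 100011✓ 100100✓ 100110✓ 100111✓ 101000✓ 101010✓ 101011✓ 101101✓ 101110✓ 101111✓ 110010✓ 110011✓ 110100✓ 111000✓ 111010✓ 111101✓ 111110✓
Round 1: -00111✓ -01111✓ -10010✓ -11000✓ -11010✓ -11110✓ 0-0010 00-111✓ 01-010✓ 011-10✓ 0110-0✓ 01100- 1-0011 1-0100 1-1000✓ 1-1010✓ 1-1101 1-1110✓ 10-011✓ 10-110✓ 10-111✓ 100-11✓ 1001-0 10011-✓ 101-10✓ 101-11✓ 1010-0✓ 10101-✓ 1011-1 10111-✓ 11-010✓ 11001- 111-10✓ 1110-0✓
Round 2: -0-111 -1-010 -11-10 -110-0 1-1-10 1-10-0 10--11 10-11- 101-1-
PIs = {-0-111, -1-010, -11-10, -110-0, 0-0010, 01100-, 1-0011, 1-0100, 1-1-10, 1-10-0, 1-1101, 10--11, 10-11-, 1001-0, 101-1-, 1011-1, 11001-}
Coverage chart:
  m7: -0-111 ←essential
  m18: -1-010,0-0010
  m24: -110-0,01100-
  m25: 01100- ←essential
  m26: -1-010,-11-10,-110-0
  m30: -11-10 ←essential
  m35: 1-0011,10--11
  m36: 1-0100,1001-0
  m38: 10-11-,1001-0
  m39: -0-111,10--11,10-11-
  m40: 1-10-0 ←essential
  m42: 1-1-10,1-10-0,101-1-
  m43: 10--11,101-1-
  m45: 1-1101,1011-1
  m46: 1-1-10,10-11-,101-1-
  m47: -0-111,10--11,10-11-,101-1-,1011-1
  m50: -1-010,11001-
  m51: 1-0011,11001-
  m52: 1-0100 ←essential
  m56: -110-0,1-10-0
  m58: -1-010,-11-10,-110-0,1-1-10,1-10-0
  m61: 1-1101 ←essential
  m62: -11-10,1-1-10
Essential: -0-111, -11-10, 01100-, 1-0100, 1-10-0, 1-1101

NO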